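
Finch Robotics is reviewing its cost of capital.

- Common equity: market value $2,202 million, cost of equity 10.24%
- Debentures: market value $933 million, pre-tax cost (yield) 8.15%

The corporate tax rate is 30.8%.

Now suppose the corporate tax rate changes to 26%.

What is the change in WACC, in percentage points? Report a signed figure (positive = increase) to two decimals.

Current WACC:
Total capital V = 2202 + 933 = 3135.
Equity: weight = 2202/3135 = 0.7024; cost = 10.24%.
Debentures: weight = 933/3135 = 0.2976; after-tax cost = 8.15% × (1 − 30.8%) = 5.6398%.
WACC = 0.7024 × 10.2400% + 0.2976 × 5.6398% = 8.8709%.
After the change:
Total capital V = 2202 + 933 = 3135.
Equity: weight = 2202/3135 = 0.7024; cost = 10.24%.
Debentures: weight = 933/3135 = 0.2976; after-tax cost = 8.15% × (1 − 26%) = 6.0310%.
WACC = 0.7024 × 10.2400% + 0.2976 × 6.0310% = 8.9874%.
Change in WACC = 8.9874% − 8.8709% = 0.1164 pp.

+0.12 pp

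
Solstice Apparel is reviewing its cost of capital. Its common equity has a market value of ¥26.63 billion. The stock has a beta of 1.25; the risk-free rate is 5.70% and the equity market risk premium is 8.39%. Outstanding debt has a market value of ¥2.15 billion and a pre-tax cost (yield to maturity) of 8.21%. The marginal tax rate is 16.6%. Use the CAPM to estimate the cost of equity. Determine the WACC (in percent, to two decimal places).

15.49%

Cost of equity via CAPM: Re = 5.7% + 1.25 × 8.39% = 16.1875%.
Total capital V = 26.63 + 2.15 = 28.78.
Equity: weight = 26.63/28.78 = 0.9253; cost = 16.1875%.
Debt: weight = 2.15/28.78 = 0.0747; after-tax cost = 8.21% × (1 − 16.6%) = 6.8471%.
WACC = 0.9253 × 16.1875% + 0.0747 × 6.8471% = 15.4897%.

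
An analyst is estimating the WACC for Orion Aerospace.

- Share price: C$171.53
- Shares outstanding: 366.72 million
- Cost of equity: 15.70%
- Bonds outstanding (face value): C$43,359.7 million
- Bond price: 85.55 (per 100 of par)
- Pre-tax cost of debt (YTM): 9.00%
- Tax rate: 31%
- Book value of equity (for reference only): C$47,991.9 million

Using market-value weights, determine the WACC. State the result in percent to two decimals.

12.18%

Market value of equity E = 171.53 × 366.72m = 62903.4816m. Market value of debt D = 43359.7m × 85.55/100 = 37094.22335m.
Total capital V = 62903.4816 + 37094.22335 = 99997.70495.
Equity: weight = 62903.4816/99997.70495 = 0.6290; cost = 15.7%.
Bonds outstanding: weight = 37094.22335/99997.70495 = 0.3710; after-tax cost = 9% × (1 − 31%) = 6.2100%.
WACC = 0.6290 × 15.7000% + 0.3710 × 6.2100% = 12.1797%.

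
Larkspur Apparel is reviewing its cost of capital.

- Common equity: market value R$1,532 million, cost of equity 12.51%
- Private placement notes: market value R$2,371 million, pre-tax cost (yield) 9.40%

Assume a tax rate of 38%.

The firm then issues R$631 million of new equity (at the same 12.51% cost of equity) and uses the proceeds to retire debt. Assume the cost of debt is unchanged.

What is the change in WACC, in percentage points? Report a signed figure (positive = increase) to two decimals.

Current WACC:
Total capital V = 1532 + 2371 = 3903.
Equity: weight = 1532/3903 = 0.3925; cost = 12.51%.
Private placement notes: weight = 2371/3903 = 0.6075; after-tax cost = 9.4% × (1 − 38%) = 5.8280%.
WACC = 0.3925 × 12.5100% + 0.6075 × 5.8280% = 8.4508%.
After the change:
Total capital V = 2163 + 1740 = 3903.
Equity: weight = 2163/3903 = 0.5542; cost = 12.51%.
Private placement notes: weight = 1740/3903 = 0.4458; after-tax cost = 9.4% × (1 − 38%) = 5.8280%.
WACC = 0.5542 × 12.5100% + 0.4458 × 5.8280% = 9.5311%.
Change in WACC = 9.5311% − 8.4508% = 1.0803 pp.

+1.08 pp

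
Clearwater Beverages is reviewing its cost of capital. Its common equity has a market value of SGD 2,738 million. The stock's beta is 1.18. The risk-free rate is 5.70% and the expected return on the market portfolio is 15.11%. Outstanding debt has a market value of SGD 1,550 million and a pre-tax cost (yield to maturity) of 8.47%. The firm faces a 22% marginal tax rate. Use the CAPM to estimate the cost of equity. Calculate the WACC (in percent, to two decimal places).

13.12%

Market risk premium = 15.11% − 5.7% = 9.41%.
Cost of equity via CAPM: Re = 5.7% + 1.18 × 9.41% = 16.8038%.
Total capital V = 2738 + 1550 = 4288.
Equity: weight = 2738/4288 = 0.6385; cost = 16.8038%.
Debt: weight = 1550/4288 = 0.3615; after-tax cost = 8.47% × (1 − 22%) = 6.6066%.
WACC = 0.6385 × 16.8038% + 0.3615 × 6.6066% = 13.1178%.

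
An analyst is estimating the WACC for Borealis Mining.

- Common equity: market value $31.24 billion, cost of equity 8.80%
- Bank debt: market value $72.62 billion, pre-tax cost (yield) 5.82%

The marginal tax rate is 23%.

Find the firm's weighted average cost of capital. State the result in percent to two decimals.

5.78%

Total capital V = 31.24 + 72.62 = 103.86.
Equity: weight = 31.24/103.86 = 0.3008; cost = 8.8%.
Bank debt: weight = 72.62/103.86 = 0.6992; after-tax cost = 5.82% × (1 − 23%) = 4.4814%.
WACC = 0.3008 × 8.8000% + 0.6992 × 4.4814% = 5.7804%.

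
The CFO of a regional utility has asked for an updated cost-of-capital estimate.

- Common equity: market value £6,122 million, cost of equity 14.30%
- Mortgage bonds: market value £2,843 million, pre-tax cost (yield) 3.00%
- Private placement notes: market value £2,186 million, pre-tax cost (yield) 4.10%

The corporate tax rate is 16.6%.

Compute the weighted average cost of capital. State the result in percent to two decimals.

9.16%

Total capital V = 6122 + 2843 + 2186 = 11151.
Equity: weight = 6122/11151 = 0.5490; cost = 14.3%.
Mortgage bonds: weight = 2843/11151 = 0.2550; after-tax cost = 3% × (1 − 16.6%) = 2.5020%.
Private placement notes: weight = 2186/11151 = 0.1960; after-tax cost = 4.1% × (1 − 16.6%) = 3.4194%.
WACC = 0.5490 × 14.3000% + 0.2550 × 2.5020% + 0.1960 × 3.4194% = 9.1591%.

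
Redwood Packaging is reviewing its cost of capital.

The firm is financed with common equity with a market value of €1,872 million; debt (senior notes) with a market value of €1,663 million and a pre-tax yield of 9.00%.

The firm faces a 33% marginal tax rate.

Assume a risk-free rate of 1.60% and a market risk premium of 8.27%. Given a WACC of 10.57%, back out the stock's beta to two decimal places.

1.57

Total capital V = 1872 + 1663 = 3535.
Equity weight = 1872/3535 = 0.5296.
Senior notes weight = 1663/3535 = 0.4704.
Debt contribution = 0.4704 × 9% × (1 − 33%) = 2.8367%.
Required equity contribution = 10.57% − 2.8367% = 7.7333%  ⇒  Re = 14.6031%.
CAPM: 14.6031% = 1.6% + β × 8.27%  ⇒  β = 1.5723.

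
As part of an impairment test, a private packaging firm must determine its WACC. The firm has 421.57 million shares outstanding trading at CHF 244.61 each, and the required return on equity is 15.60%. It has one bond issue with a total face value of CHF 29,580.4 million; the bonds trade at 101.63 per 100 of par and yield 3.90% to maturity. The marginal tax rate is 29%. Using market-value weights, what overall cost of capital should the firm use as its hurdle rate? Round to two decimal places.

Market value of equity E = 244.61 × 421.57m = 103120.2377m. Market value of debt D = 29580.4m × 101.63/100 = 30062.56052m.
Total capital V = 103120.2377 + 30062.56052 = 133182.79822.
Equity: weight = 103120.2377/133182.79822 = 0.7743; cost = 15.6%.
Bonds outstanding: weight = 30062.56052/133182.79822 = 0.2257; after-tax cost = 3.9% × (1 − 29%) = 2.7690%.
WACC = 0.7743 × 15.6000% + 0.2257 × 2.7690% = 12.7037%.

12.70%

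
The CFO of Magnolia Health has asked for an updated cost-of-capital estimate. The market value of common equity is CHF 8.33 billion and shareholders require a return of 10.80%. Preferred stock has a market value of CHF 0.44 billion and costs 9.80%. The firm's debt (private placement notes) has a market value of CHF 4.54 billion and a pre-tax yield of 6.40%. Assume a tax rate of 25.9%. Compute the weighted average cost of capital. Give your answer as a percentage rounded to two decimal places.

8.70%

Total capital V = 8.33 + 0.44 + 4.54 = 13.31.
Equity: weight = 8.33/13.31 = 0.6258; cost = 10.8%.
Preferred: weight = 0.44/13.31 = 0.0331; cost = 9.8%.
Private placement notes: weight = 4.54/13.31 = 0.3411; after-tax cost = 6.4% × (1 − 25.9%) = 4.7424%.
WACC = 0.6258 × 10.8000% + 0.0331 × 9.8000% + 0.3411 × 4.7424% = 8.7007%.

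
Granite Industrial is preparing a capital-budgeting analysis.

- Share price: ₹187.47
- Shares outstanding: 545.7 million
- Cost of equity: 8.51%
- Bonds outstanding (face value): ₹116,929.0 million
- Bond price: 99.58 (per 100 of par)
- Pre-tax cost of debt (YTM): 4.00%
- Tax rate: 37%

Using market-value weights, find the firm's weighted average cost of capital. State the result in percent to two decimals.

Market value of equity E = 187.47 × 545.7m = 102302.379m. Market value of debt D = 116929m × 99.58/100 = 116437.8982m.
Total capital V = 102302.379 + 116437.8982 = 218740.2772.
Equity: weight = 102302.379/218740.2772 = 0.4677; cost = 8.51%.
Bonds outstanding: weight = 116437.8982/218740.2772 = 0.5323; after-tax cost = 4% × (1 − 37%) = 2.5200%.
WACC = 0.4677 × 8.5100% + 0.5323 × 2.5200% = 5.3215%.

5.32%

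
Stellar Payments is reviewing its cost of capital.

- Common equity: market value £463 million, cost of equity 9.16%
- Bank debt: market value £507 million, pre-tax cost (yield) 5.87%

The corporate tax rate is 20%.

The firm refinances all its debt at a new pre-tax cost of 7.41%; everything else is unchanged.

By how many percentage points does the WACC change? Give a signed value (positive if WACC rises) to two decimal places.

+0.64 pp

Current WACC:
Total capital V = 463 + 507 = 970.
Equity: weight = 463/970 = 0.4773; cost = 9.16%.
Bank debt: weight = 507/970 = 0.5227; after-tax cost = 5.87% × (1 − 20%) = 4.6960%.
WACC = 0.4773 × 9.1600% + 0.5227 × 4.6960% = 6.8268%.
After the change:
Total capital V = 463 + 507 = 970.
Equity: weight = 463/970 = 0.4773; cost = 9.16%.
Bank debt: weight = 507/970 = 0.5227; after-tax cost = 7.41% × (1 − 20%) = 5.9280%.
WACC = 0.4773 × 9.1600% + 0.5227 × 5.9280% = 7.4707%.
Change in WACC = 7.4707% − 6.8268% = 0.6439 pp.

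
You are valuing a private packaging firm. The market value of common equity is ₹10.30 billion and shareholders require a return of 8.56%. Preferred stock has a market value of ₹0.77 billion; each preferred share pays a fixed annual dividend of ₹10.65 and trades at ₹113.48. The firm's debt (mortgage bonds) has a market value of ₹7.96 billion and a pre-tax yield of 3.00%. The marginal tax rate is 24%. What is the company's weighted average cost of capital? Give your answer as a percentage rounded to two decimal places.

5.97%

Cost of preferred: Rp = 10.65 / 113.48 = 9.3849%.
Total capital V = 10.3 + 0.77 + 7.96 = 19.03.
Equity: weight = 10.3/19.03 = 0.5413; cost = 8.56%.
Preferred: weight = 0.77/19.03 = 0.0405; cost = 9.3849%.
Mortgage bonds: weight = 7.96/19.03 = 0.4183; after-tax cost = 3% × (1 − 24%) = 2.2800%.
WACC = 0.5413 × 8.5600% + 0.0405 × 9.3849% + 0.4183 × 2.2800% = 5.9665%.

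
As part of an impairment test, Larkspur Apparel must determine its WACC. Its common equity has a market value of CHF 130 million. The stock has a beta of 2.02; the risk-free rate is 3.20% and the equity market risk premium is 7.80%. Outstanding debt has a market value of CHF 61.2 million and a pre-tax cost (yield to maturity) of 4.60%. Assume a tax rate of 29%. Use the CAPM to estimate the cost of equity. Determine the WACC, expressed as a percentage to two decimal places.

13.93%

Cost of equity via CAPM: Re = 3.2% + 2.02 × 7.8% = 18.9560%.
Total capital V = 130 + 61.2 = 191.2.
Equity: weight = 130/191.2 = 0.6799; cost = 18.956%.
Debt: weight = 61.2/191.2 = 0.3201; after-tax cost = 4.6% × (1 − 29%) = 3.2660%.
WACC = 0.6799 × 18.9560% + 0.3201 × 3.2660% = 13.9339%.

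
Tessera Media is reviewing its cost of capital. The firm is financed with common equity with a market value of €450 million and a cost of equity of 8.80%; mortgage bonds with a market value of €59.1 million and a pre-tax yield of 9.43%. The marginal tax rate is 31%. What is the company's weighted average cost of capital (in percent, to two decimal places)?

Total capital V = 450 + 59.1 = 509.1.
Equity: weight = 450/509.1 = 0.8839; cost = 8.8%.
Mortgage bonds: weight = 59.1/509.1 = 0.1161; after-tax cost = 9.43% × (1 − 31%) = 6.5067%.
WACC = 0.8839 × 8.8000% + 0.1161 × 6.5067% = 8.5338%.

8.53%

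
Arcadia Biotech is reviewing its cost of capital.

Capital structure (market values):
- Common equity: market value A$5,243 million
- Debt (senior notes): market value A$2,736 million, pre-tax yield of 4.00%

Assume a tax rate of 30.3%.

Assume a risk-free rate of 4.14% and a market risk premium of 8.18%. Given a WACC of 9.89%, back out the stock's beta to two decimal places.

1.16

Total capital V = 5243 + 2736 = 7979.
Equity weight = 5243/7979 = 0.6571.
Senior notes weight = 2736/7979 = 0.3429.
Debt contribution = 0.3429 × 4% × (1 − 30.3%) = 0.9560%.
Required equity contribution = 9.89% − 0.9560% = 8.9340%  ⇒  Re = 13.5961%.
CAPM: 13.5961% = 4.14% + β × 8.18%  ⇒  β = 1.1560.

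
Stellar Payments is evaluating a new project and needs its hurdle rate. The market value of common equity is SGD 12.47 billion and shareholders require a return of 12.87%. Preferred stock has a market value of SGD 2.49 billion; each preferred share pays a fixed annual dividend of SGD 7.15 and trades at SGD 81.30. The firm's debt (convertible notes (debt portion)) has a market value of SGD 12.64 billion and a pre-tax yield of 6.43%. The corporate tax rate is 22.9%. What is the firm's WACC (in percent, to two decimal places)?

Cost of preferred: Rp = 7.15 / 81.3 = 8.7946%.
Total capital V = 12.47 + 2.49 + 12.64 = 27.6.
Equity: weight = 12.47/27.6 = 0.4518; cost = 12.87%.
Preferred: weight = 2.49/27.6 = 0.0902; cost = 8.7946%.
Convertible notes (debt portion): weight = 12.64/27.6 = 0.4580; after-tax cost = 6.43% × (1 − 22.9%) = 4.9575%.
WACC = 0.4518 × 12.8700% + 0.0902 × 8.7946% + 0.4580 × 4.9575% = 8.8786%.

8.88%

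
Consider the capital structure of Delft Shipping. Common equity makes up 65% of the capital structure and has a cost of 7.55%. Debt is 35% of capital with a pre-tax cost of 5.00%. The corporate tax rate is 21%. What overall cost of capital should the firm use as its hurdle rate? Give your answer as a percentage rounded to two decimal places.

After-tax cost of debt = 5% × (1 − 21%) = 3.9500%.
WACC = 0.650 × 7.5500% + 0.350 × 3.9500% = 6.2900%.

6.29%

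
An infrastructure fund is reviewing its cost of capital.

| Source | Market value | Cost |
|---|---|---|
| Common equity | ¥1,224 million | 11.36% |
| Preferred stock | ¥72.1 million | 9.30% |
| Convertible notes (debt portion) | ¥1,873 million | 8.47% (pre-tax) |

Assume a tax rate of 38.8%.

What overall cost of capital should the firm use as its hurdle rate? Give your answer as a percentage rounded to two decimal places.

Total capital V = 1224 + 72.1 + 1873 = 3169.1.
Equity: weight = 1224/3169.1 = 0.3862; cost = 11.36%.
Preferred: weight = 72.1/3169.1 = 0.0228; cost = 9.3%.
Convertible notes (debt portion): weight = 1873/3169.1 = 0.5910; after-tax cost = 8.47% × (1 − 38.8%) = 5.1836%.
WACC = 0.3862 × 11.3600% + 0.0228 × 9.3000% + 0.5910 × 5.1836% = 7.6628%.

7.66%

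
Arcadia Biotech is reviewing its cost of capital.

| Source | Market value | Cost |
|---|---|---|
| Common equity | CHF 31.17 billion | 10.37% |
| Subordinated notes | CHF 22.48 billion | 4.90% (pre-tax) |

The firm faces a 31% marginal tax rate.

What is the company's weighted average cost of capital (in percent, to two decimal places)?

Total capital V = 31.17 + 22.48 = 53.65.
Equity: weight = 31.17/53.65 = 0.5810; cost = 10.37%.
Subordinated notes: weight = 22.48/53.65 = 0.4190; after-tax cost = 4.9% × (1 − 31%) = 3.3810%.
WACC = 0.5810 × 10.3700% + 0.4190 × 3.3810% = 7.4415%.

7.44%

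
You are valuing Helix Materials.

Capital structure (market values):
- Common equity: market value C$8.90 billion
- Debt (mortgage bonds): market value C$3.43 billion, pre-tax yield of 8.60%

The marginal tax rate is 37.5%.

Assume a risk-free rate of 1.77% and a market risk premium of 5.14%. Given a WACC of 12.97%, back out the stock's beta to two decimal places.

Total capital V = 8.9 + 3.43 = 12.33.
Equity weight = 8.9/12.33 = 0.7218.
Mortgage bonds weight = 3.43/12.33 = 0.2782.
Debt contribution = 0.2782 × 8.6% × (1 − 37.5%) = 1.4952%.
Required equity contribution = 12.97% − 1.4952% = 11.4748%  ⇒  Re = 15.8971%.
CAPM: 15.8971% = 1.77% + β × 5.14%  ⇒  β = 2.7485.

2.75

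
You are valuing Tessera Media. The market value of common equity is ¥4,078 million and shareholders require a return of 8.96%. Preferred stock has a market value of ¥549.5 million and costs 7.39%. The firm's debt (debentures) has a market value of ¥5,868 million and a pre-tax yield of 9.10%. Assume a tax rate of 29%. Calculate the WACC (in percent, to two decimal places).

7.48%

Total capital V = 4078 + 549.5 + 5868 = 10495.5.
Equity: weight = 4078/10495.5 = 0.3885; cost = 8.96%.
Preferred: weight = 549.5/10495.5 = 0.0524; cost = 7.39%.
Debentures: weight = 5868/10495.5 = 0.5591; after-tax cost = 9.1% × (1 − 29%) = 6.4610%.
WACC = 0.3885 × 8.9600% + 0.0524 × 7.3900% + 0.5591 × 6.4610% = 7.4806%.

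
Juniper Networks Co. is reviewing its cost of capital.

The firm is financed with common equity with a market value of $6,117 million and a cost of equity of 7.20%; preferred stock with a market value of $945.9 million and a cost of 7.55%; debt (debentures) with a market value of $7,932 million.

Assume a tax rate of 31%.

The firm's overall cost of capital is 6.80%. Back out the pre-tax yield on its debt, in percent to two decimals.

9.28%

Total capital V = 6117 + 945.9 + 7932 = 14994.9.
Equity weight = 6117/14994.9 = 0.4079.
Preferred weight = 945.9/14994.9 = 0.0631.
Debentures weight = 7932/14994.9 = 0.5290.
Equity contribution = 0.4079 × 7.2% = 2.9372%.
Preferred contribution = 0.0631 × 7.55% = 0.4763%.
Remaining for debt = 6.8% − 3.4134% = 3.3866%.
Rd × (1 − 31%) × 0.5290 = 3.3866%  ⇒  Rd = 9.2784%.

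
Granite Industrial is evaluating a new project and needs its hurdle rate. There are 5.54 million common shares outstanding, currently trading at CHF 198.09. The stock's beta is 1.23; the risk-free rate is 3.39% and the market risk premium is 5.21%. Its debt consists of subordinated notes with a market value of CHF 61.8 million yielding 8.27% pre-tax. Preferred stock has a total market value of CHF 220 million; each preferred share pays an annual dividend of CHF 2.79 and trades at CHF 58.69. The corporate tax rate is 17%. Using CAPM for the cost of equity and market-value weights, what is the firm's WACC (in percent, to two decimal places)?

Cost of equity via CAPM: Re = 3.39% + 1.23 × 5.21% = 9.7983%.
Cost of preferred: Rp = 2.79 / 58.69 = 4.7538%.
Market value of equity E = 198.09 × 5.54m = 1097.4186m.
Total capital V = 1097.4186 + 220 + 61.8 = 1379.2186.
Equity: weight = 1097.4186/1379.2186 = 0.7957; cost = 9.7983%.
Preferred: weight = 220/1379.2186 = 0.1595; cost = 4.7538%.
Subordinated notes: weight = 61.8/1379.2186 = 0.0448; after-tax cost = 8.27% × (1 − 17%) = 6.8641%.
WACC = 0.7957 × 9.7983% + 0.1595 × 4.7538% + 0.0448 × 6.8641% = 8.8622%.

8.86%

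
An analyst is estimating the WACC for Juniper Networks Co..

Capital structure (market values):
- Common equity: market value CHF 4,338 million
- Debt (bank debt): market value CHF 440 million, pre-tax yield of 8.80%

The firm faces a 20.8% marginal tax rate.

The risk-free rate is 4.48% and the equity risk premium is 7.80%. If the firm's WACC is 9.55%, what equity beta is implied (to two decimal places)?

Total capital V = 4338 + 440 = 4778.
Equity weight = 4338/4778 = 0.9079.
Bank debt weight = 440/4778 = 0.0921.
Debt contribution = 0.0921 × 8.8% × (1 − 20.8%) = 0.6418%.
Required equity contribution = 9.55% − 0.6418% = 8.9082%  ⇒  Re = 9.8117%.
CAPM: 9.8117% = 4.48% + β × 7.8%  ⇒  β = 0.6836.

0.68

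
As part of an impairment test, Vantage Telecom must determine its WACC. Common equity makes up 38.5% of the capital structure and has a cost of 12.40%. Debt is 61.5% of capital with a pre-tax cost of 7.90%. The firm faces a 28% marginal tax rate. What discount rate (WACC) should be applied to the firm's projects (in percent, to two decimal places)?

After-tax cost of debt = 7.9% × (1 − 28%) = 5.6880%.
WACC = 0.385 × 12.4000% + 0.615 × 5.6880% = 8.2721%.

8.27%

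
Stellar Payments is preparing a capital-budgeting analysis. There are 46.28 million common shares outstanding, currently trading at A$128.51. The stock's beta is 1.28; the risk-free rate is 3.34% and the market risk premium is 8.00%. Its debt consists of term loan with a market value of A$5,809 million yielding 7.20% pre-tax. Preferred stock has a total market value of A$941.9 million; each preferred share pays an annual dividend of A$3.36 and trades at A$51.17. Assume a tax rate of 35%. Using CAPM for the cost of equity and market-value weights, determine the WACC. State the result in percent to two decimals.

Cost of equity via CAPM: Re = 3.34% + 1.28 × 8.0% = 13.5800%.
Cost of preferred: Rp = 3.36 / 51.17 = 6.5663%.
Market value of equity E = 128.51 × 46.28m = 5947.4428m.
Total capital V = 5947.4428 + 941.9 + 5809 = 12698.3428.
Equity: weight = 5947.4428/12698.3428 = 0.4684; cost = 13.58%.
Preferred: weight = 941.9/12698.3428 = 0.0742; cost = 6.5663%.
Term loan: weight = 5809/12698.3428 = 0.4575; after-tax cost = 7.2% × (1 − 35%) = 4.6800%.
WACC = 0.4684 × 13.5800% + 0.0742 × 6.5663% + 0.4575 × 4.6800% = 8.9884%.

8.99%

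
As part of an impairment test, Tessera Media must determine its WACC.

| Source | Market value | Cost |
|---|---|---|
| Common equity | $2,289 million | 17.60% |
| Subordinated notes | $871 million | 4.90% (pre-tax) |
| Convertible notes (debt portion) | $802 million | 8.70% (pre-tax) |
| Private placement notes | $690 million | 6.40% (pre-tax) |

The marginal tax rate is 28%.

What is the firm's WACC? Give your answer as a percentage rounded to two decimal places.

Total capital V = 2289 + 871 + 802 + 690 = 4652.
Equity: weight = 2289/4652 = 0.4920; cost = 17.6%.
Subordinated notes: weight = 871/4652 = 0.1872; after-tax cost = 4.9% × (1 − 28%) = 3.5280%.
Convertible notes (debt portion): weight = 802/4652 = 0.1724; after-tax cost = 8.7% × (1 − 28%) = 6.2640%.
Private placement notes: weight = 690/4652 = 0.1483; after-tax cost = 6.4% × (1 − 28%) = 4.6080%.
WACC = 0.4920 × 17.6000% + 0.1872 × 3.5280% + 0.1724 × 6.2640% + 0.1483 × 4.6080% = 11.0840%.

11.08%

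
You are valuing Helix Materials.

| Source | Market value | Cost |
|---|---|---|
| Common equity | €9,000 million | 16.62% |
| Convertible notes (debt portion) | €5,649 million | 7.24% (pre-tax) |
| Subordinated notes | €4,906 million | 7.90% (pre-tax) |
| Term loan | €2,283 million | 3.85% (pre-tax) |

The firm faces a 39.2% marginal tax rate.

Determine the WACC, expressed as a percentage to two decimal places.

9.31%

Total capital V = 9000 + 5649 + 4906 + 2283 = 21838.
Equity: weight = 9000/21838 = 0.4121; cost = 16.62%.
Convertible notes (debt portion): weight = 5649/21838 = 0.2587; after-tax cost = 7.24% × (1 − 39.2%) = 4.4019%.
Subordinated notes: weight = 4906/21838 = 0.2247; after-tax cost = 7.9% × (1 − 39.2%) = 4.8032%.
Term loan: weight = 2283/21838 = 0.1045; after-tax cost = 3.85% × (1 − 39.2%) = 2.3408%.
WACC = 0.4121 × 16.6200% + 0.2587 × 4.4019% + 0.2247 × 4.8032% + 0.1045 × 2.3408% = 9.3120%.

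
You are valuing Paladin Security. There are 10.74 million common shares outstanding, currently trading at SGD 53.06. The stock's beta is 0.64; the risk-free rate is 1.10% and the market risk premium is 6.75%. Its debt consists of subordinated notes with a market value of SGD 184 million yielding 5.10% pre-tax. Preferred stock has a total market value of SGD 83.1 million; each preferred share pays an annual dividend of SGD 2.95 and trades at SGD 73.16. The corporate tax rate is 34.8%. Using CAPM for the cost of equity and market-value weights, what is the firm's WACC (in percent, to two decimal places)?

Cost of equity via CAPM: Re = 1.1% + 0.64 × 6.75% = 5.4200%.
Cost of preferred: Rp = 2.95 / 73.16 = 4.0323%.
Market value of equity E = 53.06 × 10.74m = 569.8644m.
Total capital V = 569.8644 + 83.1 + 184 = 836.9644.
Equity: weight = 569.8644/836.9644 = 0.6809; cost = 5.42%.
Preferred: weight = 83.1/836.9644 = 0.0993; cost = 4.0323%.
Subordinated notes: weight = 184/836.9644 = 0.2198; after-tax cost = 5.1% × (1 − 34.8%) = 3.3252%.
WACC = 0.6809 × 5.4200% + 0.0993 × 4.0323% + 0.2198 × 3.3252% = 4.8217%.

4.82%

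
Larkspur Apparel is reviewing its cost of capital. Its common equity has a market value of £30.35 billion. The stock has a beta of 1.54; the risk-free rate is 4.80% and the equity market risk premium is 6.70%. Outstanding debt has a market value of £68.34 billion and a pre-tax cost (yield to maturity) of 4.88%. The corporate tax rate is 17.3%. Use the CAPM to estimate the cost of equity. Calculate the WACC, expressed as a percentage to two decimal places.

7.44%

Cost of equity via CAPM: Re = 4.8% + 1.54 × 6.7% = 15.1180%.
Total capital V = 30.35 + 68.34 = 98.69.
Equity: weight = 30.35/98.69 = 0.3075; cost = 15.118%.
Debt: weight = 68.34/98.69 = 0.6925; after-tax cost = 4.88% × (1 − 17.3%) = 4.0358%.
WACC = 0.3075 × 15.1180% + 0.6925 × 4.0358% = 7.4439%.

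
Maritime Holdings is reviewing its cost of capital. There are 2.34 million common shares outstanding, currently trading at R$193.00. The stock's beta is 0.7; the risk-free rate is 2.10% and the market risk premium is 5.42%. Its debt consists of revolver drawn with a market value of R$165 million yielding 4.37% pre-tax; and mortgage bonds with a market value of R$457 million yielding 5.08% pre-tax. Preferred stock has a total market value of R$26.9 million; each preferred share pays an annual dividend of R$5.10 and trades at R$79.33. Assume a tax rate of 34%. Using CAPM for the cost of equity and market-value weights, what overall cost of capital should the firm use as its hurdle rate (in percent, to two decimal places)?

4.40%

Cost of equity via CAPM: Re = 2.1% + 0.7 × 5.42% = 5.8940%.
Cost of preferred: Rp = 5.1 / 79.33 = 6.4288%.
Market value of equity E = 193.0 × 2.34m = 451.62m.
Total capital V = 451.62 + 26.9 + 165 + 457 = 1100.52.
Equity: weight = 451.62/1100.52 = 0.4104; cost = 5.894%.
Preferred: weight = 26.9/1100.52 = 0.0244; cost = 6.4288%.
Revolver drawn: weight = 165/1100.52 = 0.1499; after-tax cost = 4.37% × (1 − 34%) = 2.8842%.
Mortgage bonds: weight = 457/1100.52 = 0.4153; after-tax cost = 5.08% × (1 − 34%) = 3.3528%.
WACC = 0.4104 × 5.8940% + 0.0244 × 6.4288% + 0.1499 × 2.8842% + 0.4153 × 3.3528% = 4.4006%.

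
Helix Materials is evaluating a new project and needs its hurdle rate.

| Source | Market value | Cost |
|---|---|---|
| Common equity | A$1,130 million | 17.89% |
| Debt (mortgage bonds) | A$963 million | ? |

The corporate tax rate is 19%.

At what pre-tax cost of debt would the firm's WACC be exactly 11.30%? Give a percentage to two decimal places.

4.40%

Total capital V = 1130 + 963 = 2093.
Equity weight = 1130/2093 = 0.5399.
Mortgage bonds weight = 963/2093 = 0.4601.
Equity contribution = 0.5399 × 17.89% = 9.6587%.
Remaining for debt = 11.3% − 9.6587% = 1.6413%.
Rd × (1 − 19%) × 0.4601 = 1.6413%  ⇒  Rd = 4.4039%.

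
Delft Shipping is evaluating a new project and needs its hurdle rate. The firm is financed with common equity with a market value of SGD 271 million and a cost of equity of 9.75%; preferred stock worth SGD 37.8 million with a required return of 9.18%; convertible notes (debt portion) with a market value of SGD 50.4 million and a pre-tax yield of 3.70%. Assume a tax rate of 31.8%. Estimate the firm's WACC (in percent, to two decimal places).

Total capital V = 271 + 37.8 + 50.4 = 359.2.
Equity: weight = 271/359.2 = 0.7545; cost = 9.75%.
Preferred: weight = 37.8/359.2 = 0.1052; cost = 9.18%.
Convertible notes (debt portion): weight = 50.4/359.2 = 0.1403; after-tax cost = 3.7% × (1 − 31.8%) = 2.5234%.
WACC = 0.7545 × 9.7500% + 0.1052 × 9.1800% + 0.1403 × 2.5234% = 8.6760%.

8.68%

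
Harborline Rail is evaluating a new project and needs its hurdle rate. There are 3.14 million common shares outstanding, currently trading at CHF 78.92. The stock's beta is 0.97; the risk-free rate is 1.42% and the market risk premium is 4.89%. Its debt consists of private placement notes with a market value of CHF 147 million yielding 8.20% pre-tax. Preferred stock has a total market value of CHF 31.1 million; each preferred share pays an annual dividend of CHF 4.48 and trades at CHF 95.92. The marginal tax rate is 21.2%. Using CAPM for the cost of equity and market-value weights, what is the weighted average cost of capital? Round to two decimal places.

6.16%

Cost of equity via CAPM: Re = 1.42% + 0.97 × 4.89% = 6.1633%.
Cost of preferred: Rp = 4.48 / 95.92 = 4.6706%.
Market value of equity E = 78.92 × 3.14m = 247.8088m.
Total capital V = 247.8088 + 31.1 + 147 = 425.9088.
Equity: weight = 247.8088/425.9088 = 0.5818; cost = 6.1633%.
Preferred: weight = 31.1/425.9088 = 0.0730; cost = 4.6706%.
Private placement notes: weight = 147/425.9088 = 0.3451; after-tax cost = 8.2% × (1 − 21.2%) = 6.4616%.
WACC = 0.5818 × 6.1633% + 0.0730 × 4.6706% + 0.3451 × 6.4616% = 6.1573%.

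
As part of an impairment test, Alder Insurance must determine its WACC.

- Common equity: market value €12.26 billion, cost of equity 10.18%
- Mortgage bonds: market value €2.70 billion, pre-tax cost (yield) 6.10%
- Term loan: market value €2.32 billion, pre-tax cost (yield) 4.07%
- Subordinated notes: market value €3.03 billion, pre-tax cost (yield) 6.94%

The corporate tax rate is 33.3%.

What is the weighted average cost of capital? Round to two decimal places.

7.69%

Total capital V = 12.26 + 2.7 + 2.32 + 3.03 = 20.31.
Equity: weight = 12.26/20.31 = 0.6036; cost = 10.18%.
Mortgage bonds: weight = 2.7/20.31 = 0.1329; after-tax cost = 6.1% × (1 − 33.3%) = 4.0687%.
Term loan: weight = 2.32/20.31 = 0.1142; after-tax cost = 4.07% × (1 − 33.3%) = 2.7147%.
Subordinated notes: weight = 3.03/20.31 = 0.1492; after-tax cost = 6.94% × (1 − 33.3%) = 4.6290%.
WACC = 0.6036 × 10.1800% + 0.1329 × 4.0687% + 0.1142 × 2.7147% + 0.1492 × 4.6290% = 7.6867%.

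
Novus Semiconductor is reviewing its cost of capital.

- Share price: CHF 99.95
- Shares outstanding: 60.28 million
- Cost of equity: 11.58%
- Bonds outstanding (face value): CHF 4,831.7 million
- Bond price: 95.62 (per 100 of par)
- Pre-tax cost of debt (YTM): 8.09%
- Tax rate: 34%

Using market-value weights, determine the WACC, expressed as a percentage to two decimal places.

Market value of equity E = 99.95 × 60.28m = 6024.986m. Market value of debt D = 4831.7m × 95.62/100 = 4620.07154m.
Total capital V = 6024.986 + 4620.07154 = 10645.05754.
Equity: weight = 6024.986/10645.05754 = 0.5660; cost = 11.58%.
Bonds outstanding: weight = 4620.07154/10645.05754 = 0.4340; after-tax cost = 8.09% × (1 − 34%) = 5.3394%.
WACC = 0.5660 × 11.5800% + 0.4340 × 5.3394% = 8.8715%.

8.87%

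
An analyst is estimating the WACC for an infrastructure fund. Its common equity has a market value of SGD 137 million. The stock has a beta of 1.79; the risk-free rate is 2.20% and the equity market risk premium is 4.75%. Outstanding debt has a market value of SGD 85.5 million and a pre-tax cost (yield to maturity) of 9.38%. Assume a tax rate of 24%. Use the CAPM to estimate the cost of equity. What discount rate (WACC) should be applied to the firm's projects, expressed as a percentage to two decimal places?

9.33%

Cost of equity via CAPM: Re = 2.2% + 1.79 × 4.75% = 10.7025%.
Total capital V = 137 + 85.5 = 222.5.
Equity: weight = 137/222.5 = 0.6157; cost = 10.7025%.
Debt: weight = 85.5/222.5 = 0.3843; after-tax cost = 9.38% × (1 − 24%) = 7.1288%.
WACC = 0.6157 × 10.7025% + 0.3843 × 7.1288% = 9.3292%.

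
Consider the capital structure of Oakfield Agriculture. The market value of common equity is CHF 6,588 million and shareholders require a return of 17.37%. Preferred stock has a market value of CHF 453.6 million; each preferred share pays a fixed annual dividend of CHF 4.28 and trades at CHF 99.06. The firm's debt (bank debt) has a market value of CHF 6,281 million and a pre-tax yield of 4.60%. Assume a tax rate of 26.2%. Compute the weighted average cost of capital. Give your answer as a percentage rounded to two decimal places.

Cost of preferred: Rp = 4.28 / 99.06 = 4.3206%.
Total capital V = 6588 + 453.6 + 6281 = 13322.6.
Equity: weight = 6588/13322.6 = 0.4945; cost = 17.37%.
Preferred: weight = 453.6/13322.6 = 0.0340; cost = 4.3206%.
Bank debt: weight = 6281/13322.6 = 0.4715; after-tax cost = 4.6% × (1 − 26.2%) = 3.3948%.
WACC = 0.4945 × 17.3700% + 0.0340 × 4.3206% + 0.4715 × 3.3948% = 10.3370%.

10.34%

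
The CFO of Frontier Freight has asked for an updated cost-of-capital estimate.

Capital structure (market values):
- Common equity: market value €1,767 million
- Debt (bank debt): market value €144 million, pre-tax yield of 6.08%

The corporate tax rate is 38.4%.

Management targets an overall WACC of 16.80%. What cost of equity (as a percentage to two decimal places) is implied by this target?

17.86%

Total capital V = 1767 + 144 = 1911.
Equity weight = 1767/1911 = 0.9246.
Bank debt weight = 144/1911 = 0.0754.
Debt contribution = 0.0754 × 6.08% × (1 − 38.4%) = 0.2822%.
Required equity contribution = 16.8% − 0.2822% = 16.5178%.
Re = 16.5178% / 0.9246 = 17.8639%.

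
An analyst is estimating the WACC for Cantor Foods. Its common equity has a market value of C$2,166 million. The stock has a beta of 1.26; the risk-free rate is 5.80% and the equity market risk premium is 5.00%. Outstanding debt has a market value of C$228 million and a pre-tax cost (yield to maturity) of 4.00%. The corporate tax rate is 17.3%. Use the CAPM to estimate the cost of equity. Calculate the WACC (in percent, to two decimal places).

11.26%

Cost of equity via CAPM: Re = 5.8% + 1.26 × 5.0% = 12.1000%.
Total capital V = 2166 + 228 = 2394.
Equity: weight = 2166/2394 = 0.9048; cost = 12.1%.
Debt: weight = 228/2394 = 0.0952; after-tax cost = 4% × (1 − 17.3%) = 3.3080%.
WACC = 0.9048 × 12.1000% + 0.0952 × 3.3080% = 11.2627%.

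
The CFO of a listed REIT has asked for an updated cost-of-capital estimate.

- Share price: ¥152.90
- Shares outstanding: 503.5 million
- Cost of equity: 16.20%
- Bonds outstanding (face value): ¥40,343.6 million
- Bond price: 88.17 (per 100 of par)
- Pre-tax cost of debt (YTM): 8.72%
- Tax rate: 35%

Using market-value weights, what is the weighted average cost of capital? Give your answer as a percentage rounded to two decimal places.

Market value of equity E = 152.9 × 503.5m = 76985.15m. Market value of debt D = 40343.6m × 88.17/100 = 35570.95212m.
Total capital V = 76985.15 + 35570.95212 = 112556.10212.
Equity: weight = 76985.15/112556.10212 = 0.6840; cost = 16.2%.
Bonds outstanding: weight = 35570.95212/112556.10212 = 0.3160; after-tax cost = 8.72% × (1 − 35%) = 5.6680%.
WACC = 0.6840 × 16.2000% + 0.3160 × 5.6680% = 12.8716%.

12.87%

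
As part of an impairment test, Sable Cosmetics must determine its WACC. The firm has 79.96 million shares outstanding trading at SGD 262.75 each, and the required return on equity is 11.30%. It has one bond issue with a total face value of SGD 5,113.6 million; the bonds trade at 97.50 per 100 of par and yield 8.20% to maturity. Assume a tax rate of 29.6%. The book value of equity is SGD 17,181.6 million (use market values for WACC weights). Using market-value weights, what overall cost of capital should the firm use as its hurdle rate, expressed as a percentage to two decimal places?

Market value of equity E = 262.75 × 79.96m = 21009.49m. Market value of debt D = 5113.6m × 97.5/100 = 4985.76m.
Total capital V = 21009.49 + 4985.76 = 25995.25.
Equity: weight = 21009.49/25995.25 = 0.8082; cost = 11.3%.
Bonds outstanding: weight = 4985.76/25995.25 = 0.1918; after-tax cost = 8.2% × (1 − 29.6%) = 5.7728%.
WACC = 0.8082 × 11.3000% + 0.1918 × 5.7728% = 10.2399%.

10.24%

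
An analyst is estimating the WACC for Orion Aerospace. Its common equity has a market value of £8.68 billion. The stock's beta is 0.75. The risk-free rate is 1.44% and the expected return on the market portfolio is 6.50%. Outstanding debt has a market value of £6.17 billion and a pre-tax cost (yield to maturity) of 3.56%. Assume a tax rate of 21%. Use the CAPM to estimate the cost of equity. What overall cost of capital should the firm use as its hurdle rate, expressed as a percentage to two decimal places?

4.23%

Market risk premium = 6.5% − 1.44% = 5.06%.
Cost of equity via CAPM: Re = 1.44% + 0.75 × 5.06% = 5.2350%.
Total capital V = 8.68 + 6.17 = 14.85.
Equity: weight = 8.68/14.85 = 0.5845; cost = 5.235%.
Debt: weight = 6.17/14.85 = 0.4155; after-tax cost = 3.56% × (1 − 21%) = 2.8124%.
WACC = 0.5845 × 5.2350% + 0.4155 × 2.8124% = 4.2284%.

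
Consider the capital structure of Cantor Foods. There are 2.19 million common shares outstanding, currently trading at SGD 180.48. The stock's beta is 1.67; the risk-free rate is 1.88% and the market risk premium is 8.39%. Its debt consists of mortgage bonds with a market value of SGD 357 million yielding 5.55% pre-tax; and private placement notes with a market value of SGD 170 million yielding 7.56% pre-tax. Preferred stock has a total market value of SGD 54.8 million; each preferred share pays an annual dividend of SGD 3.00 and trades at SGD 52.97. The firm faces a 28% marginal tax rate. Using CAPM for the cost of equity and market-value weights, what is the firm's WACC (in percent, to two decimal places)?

Cost of equity via CAPM: Re = 1.88% + 1.67 × 8.39% = 15.8913%.
Cost of preferred: Rp = 3.0 / 52.97 = 5.6636%.
Market value of equity E = 180.48 × 2.19m = 395.2512m.
Total capital V = 395.2512 + 54.8 + 357 + 170 = 977.0512.
Equity: weight = 395.2512/977.0512 = 0.4045; cost = 15.8913%.
Preferred: weight = 54.8/977.0512 = 0.0561; cost = 5.6636%.
Mortgage bonds: weight = 357/977.0512 = 0.3654; after-tax cost = 5.55% × (1 − 28%) = 3.9960%.
Private placement notes: weight = 170/977.0512 = 0.1740; after-tax cost = 7.56% × (1 − 28%) = 5.4432%.
WACC = 0.4045 × 15.8913% + 0.0561 × 5.6636% + 0.3654 × 3.9960% + 0.1740 × 5.4432% = 9.1534%.

9.15%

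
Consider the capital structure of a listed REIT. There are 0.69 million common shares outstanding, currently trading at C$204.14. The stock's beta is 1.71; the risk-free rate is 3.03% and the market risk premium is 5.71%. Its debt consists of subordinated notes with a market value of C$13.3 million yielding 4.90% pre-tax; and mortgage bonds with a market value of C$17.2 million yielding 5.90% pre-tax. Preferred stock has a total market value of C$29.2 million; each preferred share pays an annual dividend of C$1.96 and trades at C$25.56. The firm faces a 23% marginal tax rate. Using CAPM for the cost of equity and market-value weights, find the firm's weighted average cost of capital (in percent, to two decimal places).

10.74%

Cost of equity via CAPM: Re = 3.03% + 1.71 × 5.71% = 12.7941%.
Cost of preferred: Rp = 1.96 / 25.56 = 7.6682%.
Market value of equity E = 204.14 × 0.69m = 140.8566m.
Total capital V = 140.8566 + 29.2 + 13.3 + 17.2 = 200.5566.
Equity: weight = 140.8566/200.5566 = 0.7023; cost = 12.7941%.
Preferred: weight = 29.2/200.5566 = 0.1456; cost = 7.6682%.
Subordinated notes: weight = 13.3/200.5566 = 0.0663; after-tax cost = 4.9% × (1 − 23%) = 3.7730%.
Mortgage bonds: weight = 17.2/200.5566 = 0.0858; after-tax cost = 5.9% × (1 − 23%) = 4.5430%.
WACC = 0.7023 × 12.7941% + 0.1456 × 7.6682% + 0.0663 × 3.7730% + 0.0858 × 4.5430% = 10.7419%.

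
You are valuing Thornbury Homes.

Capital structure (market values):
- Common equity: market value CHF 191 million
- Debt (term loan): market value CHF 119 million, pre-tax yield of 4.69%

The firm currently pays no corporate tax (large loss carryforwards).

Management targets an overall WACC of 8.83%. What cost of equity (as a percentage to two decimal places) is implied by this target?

Total capital V = 191 + 119 = 310.
Equity weight = 191/310 = 0.6161.
Term loan weight = 119/310 = 0.3839.
Debt contribution = 0.3839 × 4.69% × (1 − 0%) = 1.8004%.
Required equity contribution = 8.83% − 1.8004% = 7.0296%.
Re = 7.0296% / 0.6161 = 11.4094%.

11.41%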